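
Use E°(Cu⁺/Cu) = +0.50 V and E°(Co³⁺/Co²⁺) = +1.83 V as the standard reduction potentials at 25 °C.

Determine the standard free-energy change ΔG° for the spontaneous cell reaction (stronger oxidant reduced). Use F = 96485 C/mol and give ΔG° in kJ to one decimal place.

Co³⁺/Co²⁺ (E° = +1.83 V) is the cathode; Cu⁺/Cu (E° = +0.50 V) is the anode, so E°cell = +1.33 V.
Balancing electrons gives n = 1 (lcm of 1 and 1).
ΔG° = −nFE° = −(1)(96485)(+1.33) = -128,325 J = -128.3 kJ.

-128.3 kJ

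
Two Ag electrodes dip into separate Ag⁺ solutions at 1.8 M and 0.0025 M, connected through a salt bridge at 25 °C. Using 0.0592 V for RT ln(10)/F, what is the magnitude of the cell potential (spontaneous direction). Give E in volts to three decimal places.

For a concentration cell E°cell = 0. The 1.8 M side is the cathode (reduction is favoured where [Ag⁺] is higher).
With n = 1, E = −(0.0592/1) log([Ag⁺]ₐₙ/[Ag⁺]꜀ₐₜ) = −(0.0592/1) log(0.0025/1.8) = −(0.0592/1)(-2.857) = +0.169 V.

+0.169 V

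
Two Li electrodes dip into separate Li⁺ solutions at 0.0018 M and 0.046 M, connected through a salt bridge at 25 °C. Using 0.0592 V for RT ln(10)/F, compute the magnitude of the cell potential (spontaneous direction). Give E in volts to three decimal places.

+0.083 V

For a concentration cell E°cell = 0. The 0.046 M side is the cathode (reduction is favoured where [Li⁺] is higher).
With n = 1, E = −(0.0592/1) log([Li⁺]ₐₙ/[Li⁺]꜀ₐₜ) = −(0.0592/1) log(0.0018/0.046) = −(0.0592/1)(-1.407) = +0.083 V.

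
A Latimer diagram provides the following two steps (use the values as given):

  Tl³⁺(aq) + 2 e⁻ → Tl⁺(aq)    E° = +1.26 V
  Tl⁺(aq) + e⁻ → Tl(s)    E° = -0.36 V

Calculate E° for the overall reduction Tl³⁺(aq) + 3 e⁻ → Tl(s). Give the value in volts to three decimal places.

+0.720 V

Standard free energies of sequential steps add: ΔG°₃ = ΔG°₁ + ΔG°₂, so n₃E°₃ = n₁E°₁ + n₂E°₂.
E°₃ = (2×+1.26 + 1×-0.36) / 3 = (+2.160) / 3 = +0.720 V.
E° values themselves are not directly additive — weighting by electron count is essential.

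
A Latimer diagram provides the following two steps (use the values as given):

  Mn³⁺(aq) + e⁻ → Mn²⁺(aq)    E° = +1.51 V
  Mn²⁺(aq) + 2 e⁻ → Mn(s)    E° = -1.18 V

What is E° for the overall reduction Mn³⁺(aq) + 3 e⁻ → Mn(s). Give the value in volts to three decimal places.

-0.283 V

Standard free energies of sequential steps add: ΔG°₃ = ΔG°₁ + ΔG°₂, so n₃E°₃ = n₁E°₁ + n₂E°₂.
E°₃ = (1×+1.51 + 2×-1.18) / 3 = (-0.850) / 3 = -0.283 V.
Simply averaging or adding the two E° values would be wrong; the electron-weighted sum is required.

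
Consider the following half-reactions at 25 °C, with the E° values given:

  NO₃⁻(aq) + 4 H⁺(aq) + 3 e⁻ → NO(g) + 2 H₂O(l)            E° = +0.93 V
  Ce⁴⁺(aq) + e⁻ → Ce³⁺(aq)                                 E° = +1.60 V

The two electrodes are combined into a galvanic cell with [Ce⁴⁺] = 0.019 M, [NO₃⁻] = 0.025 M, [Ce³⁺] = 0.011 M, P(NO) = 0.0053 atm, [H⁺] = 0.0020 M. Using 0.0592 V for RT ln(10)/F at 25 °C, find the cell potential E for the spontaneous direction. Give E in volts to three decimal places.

Ce⁴⁺/Ce³⁺ is the cathode (higher E°), NO₃⁻/NO the anode: E°cell = +1.60 − (+0.93) = +0.67 V, n = 3.
Overall: 3 Ce⁴⁺(aq) + NO(g) + 2 H₂O(l) → 3 Ce³⁺(aq) + NO₃⁻(aq) + 4 H⁺(aq)
Q = [Ce³⁺]^3·[NO₃⁻]·[H⁺]^4 / ([Ce⁴⁺]^3·P(NO)); log Q = -10.834.
E = E° − (0.0592/n) log Q = +0.67 − (0.0592/3)(-10.834) = +0.884 V.

+0.884 V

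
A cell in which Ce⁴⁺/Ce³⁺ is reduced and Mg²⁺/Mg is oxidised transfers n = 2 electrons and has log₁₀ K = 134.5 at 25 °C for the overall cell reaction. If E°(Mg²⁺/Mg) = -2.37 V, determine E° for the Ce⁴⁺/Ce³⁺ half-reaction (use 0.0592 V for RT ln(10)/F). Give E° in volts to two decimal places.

+1.61 V

E°cell = (0.0592/n)·log K = (0.0592/2)(134.5) = +3.981 V.
Since Ce⁴⁺/Ce³⁺ is the cathode and Mg²⁺/Mg the anode, E°cell = E°(Ce⁴⁺/Ce³⁺) − E°(Mg²⁺/Mg).
So E°(Ce⁴⁺/Ce³⁺) = E°cell + E°(Mg²⁺/Mg) = +3.981 + (-2.37) = +1.61 V.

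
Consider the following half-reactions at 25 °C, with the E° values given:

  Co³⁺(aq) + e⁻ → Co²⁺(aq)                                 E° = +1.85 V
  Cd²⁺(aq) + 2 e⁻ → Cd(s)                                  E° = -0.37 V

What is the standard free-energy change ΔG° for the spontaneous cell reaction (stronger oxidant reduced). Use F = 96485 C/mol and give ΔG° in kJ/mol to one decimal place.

-428.4 kJ/mol

Co³⁺/Co²⁺ (E° = +1.85 V) is the cathode; Cd²⁺/Cd (E° = -0.37 V) is the anode, so E°cell = +2.22 V.
Balancing electrons gives n = 2 (lcm of 1 and 2).
ΔG° = −nFE° = −(2)(96485)(+2.22) = -428,393 J = -428.4 kJ/mol.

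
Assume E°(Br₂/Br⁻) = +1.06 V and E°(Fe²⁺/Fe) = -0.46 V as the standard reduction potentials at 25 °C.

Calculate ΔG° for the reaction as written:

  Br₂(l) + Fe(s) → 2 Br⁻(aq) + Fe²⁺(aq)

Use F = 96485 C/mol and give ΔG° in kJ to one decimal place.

-293.3 kJ

As written, Br₂/Br⁻ is reduced (cathode) and Fe²⁺/Fe is oxidised (anode), so E°cell = (+1.06) − (-0.46) = +1.52 V.
Balancing electrons gives n = 2.
ΔG° = −nFE° = −(2)(96485)(+1.52) = -293,314 J = -293.3 kJ.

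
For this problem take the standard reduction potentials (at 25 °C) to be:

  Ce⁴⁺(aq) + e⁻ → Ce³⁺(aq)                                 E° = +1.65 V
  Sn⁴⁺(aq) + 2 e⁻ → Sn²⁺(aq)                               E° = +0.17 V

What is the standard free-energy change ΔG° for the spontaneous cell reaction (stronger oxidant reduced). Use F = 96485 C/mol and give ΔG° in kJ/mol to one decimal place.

-285.6 kJ/mol

Ce⁴⁺/Ce³⁺ (E° = +1.65 V) is the cathode; Sn⁴⁺/Sn²⁺ (E° = +0.17 V) is the anode, so E°cell = +1.48 V.
Balancing electrons gives n = 2 (lcm of 1 and 2).
ΔG° = −nFE° = −(2)(96485)(+1.48) = -285,596 J = -285.6 kJ/mol.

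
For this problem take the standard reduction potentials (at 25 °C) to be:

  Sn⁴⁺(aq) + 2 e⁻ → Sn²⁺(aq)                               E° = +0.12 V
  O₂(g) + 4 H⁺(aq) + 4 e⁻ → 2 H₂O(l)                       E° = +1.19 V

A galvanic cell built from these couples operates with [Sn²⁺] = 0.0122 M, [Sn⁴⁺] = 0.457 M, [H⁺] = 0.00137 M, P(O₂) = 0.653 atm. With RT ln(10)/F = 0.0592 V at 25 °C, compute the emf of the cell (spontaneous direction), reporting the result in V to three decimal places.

+0.851 V

O₂/H₂O is the cathode (higher E°), Sn⁴⁺/Sn²⁺ the anode: E°cell = +1.19 − (+0.12) = +1.07 V, n = 4.
Overall: O₂(g) + 4 H⁺(aq) + 2 Sn²⁺(aq) → 2 H₂O(l) + 2 Sn⁴⁺(aq)
Q = [Sn⁴⁺]^2 / (P(O₂)·[H⁺]^4·[Sn²⁺]^2); log Q = 14.785.
E = E° − (0.0592/n) log Q = +1.07 − (0.0592/4)(14.785) = +0.851 V.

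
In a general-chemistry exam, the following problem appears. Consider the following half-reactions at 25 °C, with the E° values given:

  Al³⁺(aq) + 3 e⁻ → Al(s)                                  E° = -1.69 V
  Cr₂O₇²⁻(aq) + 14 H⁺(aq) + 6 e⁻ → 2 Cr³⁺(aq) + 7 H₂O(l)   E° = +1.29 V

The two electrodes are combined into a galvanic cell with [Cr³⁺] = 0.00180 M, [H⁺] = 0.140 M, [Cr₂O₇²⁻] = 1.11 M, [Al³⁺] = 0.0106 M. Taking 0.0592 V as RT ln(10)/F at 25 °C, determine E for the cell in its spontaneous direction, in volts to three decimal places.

Cr₂O₇²⁻/Cr³⁺ is the cathode (higher E°), Al³⁺/Al the anode: E°cell = +1.29 − (-1.69) = +2.98 V, n = 6.
Overall: Cr₂O₇²⁻(aq) + 14 H⁺(aq) + 2 Al(s) → 2 Cr³⁺(aq) + 7 H₂O(l) + 2 Al³⁺(aq)
Q = [Cr³⁺]^2·[Al³⁺]^2 / ([Cr₂O₇²⁻]·[H⁺]^14); log Q = 2.470.
E = E° − (0.0592/n) log Q = +2.98 − (0.0592/6)(2.470) = +2.956 V.

+2.956 V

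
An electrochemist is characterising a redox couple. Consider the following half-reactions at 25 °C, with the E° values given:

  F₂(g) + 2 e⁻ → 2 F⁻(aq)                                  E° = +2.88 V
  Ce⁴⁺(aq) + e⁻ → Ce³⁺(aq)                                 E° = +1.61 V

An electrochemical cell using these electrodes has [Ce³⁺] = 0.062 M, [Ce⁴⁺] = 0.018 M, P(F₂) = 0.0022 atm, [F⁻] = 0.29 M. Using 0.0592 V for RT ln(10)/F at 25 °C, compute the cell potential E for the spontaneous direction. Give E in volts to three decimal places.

+1.255 V

F₂/F⁻ is the cathode (higher E°), Ce⁴⁺/Ce³⁺ the anode: E°cell = +2.88 − (+1.61) = +1.27 V, n = 2.
Overall: F₂(g) + 2 Ce³⁺(aq) → 2 F⁻(aq) + 2 Ce⁴⁺(aq)
Q = [F⁻]^2·[Ce⁴⁺]^2 / (P(F₂)·[Ce³⁺]^2); log Q = 0.508.
E = E° − (0.0592/n) log Q = +1.27 − (0.0592/2)(0.508) = +1.255 V.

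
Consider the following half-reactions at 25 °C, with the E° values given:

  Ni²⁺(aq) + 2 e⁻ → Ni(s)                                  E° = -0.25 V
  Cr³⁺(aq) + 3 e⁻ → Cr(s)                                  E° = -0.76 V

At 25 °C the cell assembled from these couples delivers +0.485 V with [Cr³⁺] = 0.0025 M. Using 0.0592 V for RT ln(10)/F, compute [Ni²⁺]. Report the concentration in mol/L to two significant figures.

0.0026 M

Ni²⁺/Ni is the cathode, Cr³⁺/Cr the anode: E°cell = +0.51 V, n = 6.
Overall reaction: 3 Ni²⁺(aq) + 2 Cr(s) → 3 Ni(s) + 2 Cr³⁺(aq); Q = [Cr³⁺]^2/[Ni²⁺]^3.
From E = E° − (0.0592/n) log Q: log Q = (E° − E)·n/0.0592 = (+0.51 − (+0.485))·6/0.0592 = 2.5338.
So 3·log[Ni²⁺] = 2·log(0.0025) − log Q = -5.2041 − (2.5338) = -7.7379; log[Ni²⁺] = -7.7379 / 3 = -2.5793; [Ni²⁺] = 10^(-2.5793) ≈ 0.0026 M.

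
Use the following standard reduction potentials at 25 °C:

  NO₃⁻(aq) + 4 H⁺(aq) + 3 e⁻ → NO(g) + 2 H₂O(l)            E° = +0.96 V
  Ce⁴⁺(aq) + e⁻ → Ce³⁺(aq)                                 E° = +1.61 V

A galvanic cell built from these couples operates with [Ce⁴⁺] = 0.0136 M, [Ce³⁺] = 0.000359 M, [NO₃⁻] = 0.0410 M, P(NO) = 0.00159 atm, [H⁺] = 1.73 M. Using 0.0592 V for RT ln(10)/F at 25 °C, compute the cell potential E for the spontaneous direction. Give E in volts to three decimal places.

Ce⁴⁺/Ce³⁺ is the cathode (higher E°), NO₃⁻/NO the anode: E°cell = +1.61 − (+0.96) = +0.65 V, n = 3.
Overall: 3 Ce⁴⁺(aq) + NO(g) + 2 H₂O(l) → 3 Ce³⁺(aq) + NO₃⁻(aq) + 4 H⁺(aq)
Q = [Ce³⁺]^3·[NO₃⁻]·[H⁺]^4 / ([Ce⁴⁺]^3·P(NO)); log Q = -2.372.
E = E° − (0.0592/n) log Q = +0.65 − (0.0592/3)(-2.372) = +0.697 V.

+0.697 V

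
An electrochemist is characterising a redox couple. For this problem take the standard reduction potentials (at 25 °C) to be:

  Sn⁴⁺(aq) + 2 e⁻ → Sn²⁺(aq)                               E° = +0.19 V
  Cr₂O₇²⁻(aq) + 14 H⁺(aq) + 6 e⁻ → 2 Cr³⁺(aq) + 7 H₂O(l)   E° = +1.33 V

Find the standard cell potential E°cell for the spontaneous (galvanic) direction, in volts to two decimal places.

The Cr₂O₇²⁻/Cr³⁺ couple has the higher reduction potential, so it is the cathode; Sn⁴⁺/Sn²⁺ is oxidised at the anode.
E°cell = E°(cathode) − E°(anode) = (+1.33) − (+0.19) = +1.14 V.

+1.14 V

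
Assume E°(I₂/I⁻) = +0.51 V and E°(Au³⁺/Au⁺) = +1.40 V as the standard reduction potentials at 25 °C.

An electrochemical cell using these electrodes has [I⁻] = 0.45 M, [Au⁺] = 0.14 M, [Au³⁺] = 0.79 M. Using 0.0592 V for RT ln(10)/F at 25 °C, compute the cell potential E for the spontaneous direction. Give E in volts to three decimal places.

Au³⁺/Au⁺ is the cathode (higher E°), I₂/I⁻ the anode: E°cell = +1.40 − (+0.51) = +0.89 V, n = 2.
Overall: Au³⁺(aq) + 2 I⁻(aq) → Au⁺(aq) + I₂(s)
Q = [Au⁺] / ([Au³⁺]·[I⁻]^2); log Q = -0.058.
E = E° − (0.0592/n) log Q = +0.89 − (0.0592/2)(-0.058) = +0.892 V.

+0.892 V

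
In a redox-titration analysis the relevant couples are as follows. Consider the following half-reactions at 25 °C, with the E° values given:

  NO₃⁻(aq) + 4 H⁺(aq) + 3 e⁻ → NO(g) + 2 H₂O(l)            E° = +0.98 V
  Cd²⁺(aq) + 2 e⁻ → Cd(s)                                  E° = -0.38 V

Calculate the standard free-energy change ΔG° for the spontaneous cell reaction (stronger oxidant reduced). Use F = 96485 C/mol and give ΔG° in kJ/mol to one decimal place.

NO₃⁻/NO (E° = +0.98 V) is the cathode; Cd²⁺/Cd (E° = -0.38 V) is the anode, so E°cell = +1.36 V.
Balancing electrons gives n = 6 (lcm of 3 and 2).
ΔG° = −nFE° = −(6)(96485)(+1.36) = -787,318 J = -787.3 kJ/mol.

-787.3 kJ/mol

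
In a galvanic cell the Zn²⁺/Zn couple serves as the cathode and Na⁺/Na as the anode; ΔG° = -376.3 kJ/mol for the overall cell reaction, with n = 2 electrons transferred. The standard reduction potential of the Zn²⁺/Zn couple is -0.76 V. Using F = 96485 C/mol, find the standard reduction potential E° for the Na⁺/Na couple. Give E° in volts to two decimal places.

E°cell = −ΔG°/(nF) = −(-376.3×10³)/((2)(96485)) = +1.950 V.
Since Zn²⁺/Zn is the cathode and Na⁺/Na the anode, E°cell = E°(Zn²⁺/Zn) − E°(Na⁺/Na).
So E°(Na⁺/Na) = E°(Zn²⁺/Zn) − E°cell = (-0.76) − (+1.950) = -2.71 V.

-2.71 V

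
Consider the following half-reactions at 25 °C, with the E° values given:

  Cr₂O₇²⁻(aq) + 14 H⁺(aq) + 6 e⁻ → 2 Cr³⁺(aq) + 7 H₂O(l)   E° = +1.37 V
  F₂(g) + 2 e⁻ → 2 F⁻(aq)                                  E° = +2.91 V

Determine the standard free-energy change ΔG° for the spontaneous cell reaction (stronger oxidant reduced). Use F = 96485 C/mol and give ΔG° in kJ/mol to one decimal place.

-891.5 kJ/mol

F₂/F⁻ (E° = +2.91 V) is the cathode; Cr₂O₇²⁻/Cr³⁺ (E° = +1.37 V) is the anode, so E°cell = +1.54 V.
Balancing electrons gives n = 6 (lcm of 2 and 6).
ΔG° = −nFE° = −(6)(96485)(+1.54) = -891,521 J = -891.5 kJ/mol.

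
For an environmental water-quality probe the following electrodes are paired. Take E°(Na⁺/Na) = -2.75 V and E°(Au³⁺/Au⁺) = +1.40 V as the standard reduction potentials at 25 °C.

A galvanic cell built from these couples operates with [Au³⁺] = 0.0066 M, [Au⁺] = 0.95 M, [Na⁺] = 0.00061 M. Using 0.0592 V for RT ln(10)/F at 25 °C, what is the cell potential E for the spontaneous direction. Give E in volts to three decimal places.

Au³⁺/Au⁺ is the cathode (higher E°), Na⁺/Na the anode: E°cell = +1.40 − (-2.75) = +4.15 V, n = 2.
Overall: Au³⁺(aq) + 2 Na(s) → Au⁺(aq) + 2 Na⁺(aq)
Q = [Au⁺]·[Na⁺]^2 / ([Au³⁺]); log Q = -4.271.
E = E° − (0.0592/n) log Q = +4.15 − (0.0592/2)(-4.271) = +4.276 V.

+4.276 V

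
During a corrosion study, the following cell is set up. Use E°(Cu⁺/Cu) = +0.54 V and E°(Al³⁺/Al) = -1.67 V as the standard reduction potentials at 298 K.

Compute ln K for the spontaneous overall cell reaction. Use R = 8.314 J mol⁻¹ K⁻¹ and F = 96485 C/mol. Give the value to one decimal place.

258.2

Cathode: Cu⁺/Cu; anode: Al³⁺/Al. E°cell = (+0.54) − (-1.67) = +2.21 V, with n = 3.
ΔG° = −nFE° = −RT ln K, so ln K = nFE°/(RT) = (3)(96485)(+2.21) / ((8.314)(298)) = 258.195.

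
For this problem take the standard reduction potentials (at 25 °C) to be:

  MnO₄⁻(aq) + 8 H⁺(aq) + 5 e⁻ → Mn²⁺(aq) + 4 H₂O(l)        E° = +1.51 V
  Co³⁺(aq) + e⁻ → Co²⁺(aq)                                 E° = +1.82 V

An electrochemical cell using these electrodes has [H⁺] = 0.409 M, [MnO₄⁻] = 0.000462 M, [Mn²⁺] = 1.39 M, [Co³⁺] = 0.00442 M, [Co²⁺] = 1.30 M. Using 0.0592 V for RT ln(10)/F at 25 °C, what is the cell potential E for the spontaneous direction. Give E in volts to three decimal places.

+0.242 V

Co³⁺/Co²⁺ is the cathode (higher E°), MnO₄⁻/Mn²⁺ the anode: E°cell = +1.82 − (+1.51) = +0.31 V, n = 5.
Overall: 5 Co³⁺(aq) + Mn²⁺(aq) + 4 H₂O(l) → 5 Co²⁺(aq) + MnO₄⁻(aq) + 8 H⁺(aq)
Q = [Co²⁺]^5·[MnO₄⁻]·[H⁺]^8 / ([Co³⁺]^5·[Mn²⁺]); log Q = 5.758.
E = E° − (0.0592/n) log Q = +0.31 − (0.0592/5)(5.758) = +0.242 V.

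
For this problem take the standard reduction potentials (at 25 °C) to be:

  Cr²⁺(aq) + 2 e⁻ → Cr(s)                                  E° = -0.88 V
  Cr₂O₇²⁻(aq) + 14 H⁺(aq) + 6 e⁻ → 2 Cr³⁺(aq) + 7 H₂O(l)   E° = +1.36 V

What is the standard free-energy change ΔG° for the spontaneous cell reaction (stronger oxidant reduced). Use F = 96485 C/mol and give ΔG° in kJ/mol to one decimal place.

-1296.8 kJ/mol

Cr₂O₇²⁻/Cr³⁺ (E° = +1.36 V) is the cathode; Cr²⁺/Cr (E° = -0.88 V) is the anode, so E°cell = +2.24 V.
Balancing electrons gives n = 6 (lcm of 6 and 2).
ΔG° = −nFE° = −(6)(96485)(+2.24) = -1,296,758 J = -1296.8 kJ/mol.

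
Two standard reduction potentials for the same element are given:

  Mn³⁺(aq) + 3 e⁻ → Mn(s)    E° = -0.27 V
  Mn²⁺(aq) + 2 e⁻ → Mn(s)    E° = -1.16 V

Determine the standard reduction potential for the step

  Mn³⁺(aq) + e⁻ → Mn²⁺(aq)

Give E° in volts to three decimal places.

+1.510 V

Sequential free energies add, so n₃E°₃ = n₁E°₁ + n₂E°₂.
With n₃ = 3, and the known step contributing 2×(-1.16) V, the unknown satisfies 1·E° = 3×(-0.27) − 2×(-1.16) = +1.510.
E° = +1.510 / 1 = +1.510 V.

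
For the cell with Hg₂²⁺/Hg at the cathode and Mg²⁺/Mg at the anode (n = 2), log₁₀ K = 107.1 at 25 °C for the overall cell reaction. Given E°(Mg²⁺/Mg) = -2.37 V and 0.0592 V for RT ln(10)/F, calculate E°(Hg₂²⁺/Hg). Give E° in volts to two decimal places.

E°cell = (0.0592/n)·log K = (0.0592/2)(107.1) = +3.170 V.
Since Hg₂²⁺/Hg is the cathode and Mg²⁺/Mg the anode, E°cell = E°(Hg₂²⁺/Hg) − E°(Mg²⁺/Mg).
So E°(Hg₂²⁺/Hg) = E°cell + E°(Mg²⁺/Mg) = +3.170 + (-2.37) = +0.80 V.

+0.80 V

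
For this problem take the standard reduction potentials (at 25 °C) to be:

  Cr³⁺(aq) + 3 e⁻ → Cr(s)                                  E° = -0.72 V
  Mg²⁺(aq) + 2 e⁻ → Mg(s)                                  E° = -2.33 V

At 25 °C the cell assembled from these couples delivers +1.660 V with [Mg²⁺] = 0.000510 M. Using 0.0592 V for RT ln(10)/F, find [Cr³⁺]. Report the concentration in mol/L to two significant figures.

Cr³⁺/Cr is the cathode, Mg²⁺/Mg the anode: E°cell = +1.61 V, n = 6.
Overall reaction: 2 Cr³⁺(aq) + 3 Mg(s) → 2 Cr(s) + 3 Mg²⁺(aq); Q = [Mg²⁺]^3/[Cr³⁺]^2.
From E = E° − (0.0592/n) log Q: log Q = (E° − E)·n/0.0592 = (+1.61 − (+1.660))·6/0.0592 = -5.0676.
So 2·log[Cr³⁺] = 3·log(0.00051) − log Q = -9.8773 − (-5.0676) = -4.8097; log[Cr³⁺] = -4.8097 / 2 = -2.4049; [Cr³⁺] = 10^(-2.4049) ≈ 0.0039 M.

0.0039 M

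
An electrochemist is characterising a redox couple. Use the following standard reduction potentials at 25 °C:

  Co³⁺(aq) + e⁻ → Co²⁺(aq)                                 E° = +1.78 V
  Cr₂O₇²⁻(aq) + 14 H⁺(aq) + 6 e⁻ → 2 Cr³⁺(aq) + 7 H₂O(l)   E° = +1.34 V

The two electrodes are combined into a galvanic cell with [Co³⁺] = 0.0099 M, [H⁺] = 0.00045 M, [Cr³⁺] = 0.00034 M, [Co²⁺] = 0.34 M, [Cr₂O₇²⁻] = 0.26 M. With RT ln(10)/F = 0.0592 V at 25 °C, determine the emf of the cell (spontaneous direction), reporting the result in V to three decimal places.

Co³⁺/Co²⁺ is the cathode (higher E°), Cr₂O₇²⁻/Cr³⁺ the anode: E°cell = +1.78 − (+1.34) = +0.44 V, n = 6.
Overall: 6 Co³⁺(aq) + 2 Cr³⁺(aq) + 7 H₂O(l) → 6 Co²⁺(aq) + Cr₂O₇²⁻(aq) + 14 H⁺(aq)
Q = [Co²⁺]^6·[Cr₂O₇²⁻]·[H⁺]^14 / ([Co³⁺]^6·[Cr³⁺]^2); log Q = -31.288.
E = E° − (0.0592/n) log Q = +0.44 − (0.0592/6)(-31.288) = +0.749 V.

+0.749 V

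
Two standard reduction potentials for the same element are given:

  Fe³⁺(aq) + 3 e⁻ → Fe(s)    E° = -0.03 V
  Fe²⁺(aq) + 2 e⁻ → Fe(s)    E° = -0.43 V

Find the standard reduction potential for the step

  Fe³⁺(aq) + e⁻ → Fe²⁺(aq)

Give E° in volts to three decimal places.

Sequential free energies add, so n₃E°₃ = n₁E°₁ + n₂E°₂.
With n₃ = 3, and the known step contributing 2×(-0.43) V, the unknown satisfies 1·E° = 3×(-0.03) − 2×(-0.43) = +0.770.
E° = +0.770 / 1 = +0.770 V.

+0.770 V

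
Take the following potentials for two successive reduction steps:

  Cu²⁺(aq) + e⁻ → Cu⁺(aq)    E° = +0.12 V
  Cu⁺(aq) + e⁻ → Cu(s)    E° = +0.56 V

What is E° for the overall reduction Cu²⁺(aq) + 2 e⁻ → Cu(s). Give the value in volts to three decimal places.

+0.340 V

Standard free energies of sequential steps add: ΔG°₃ = ΔG°₁ + ΔG°₂, so n₃E°₃ = n₁E°₁ + n₂E°₂.
E°₃ = (1×+0.12 + 1×+0.56) / 2 = (+0.680) / 2 = +0.340 V.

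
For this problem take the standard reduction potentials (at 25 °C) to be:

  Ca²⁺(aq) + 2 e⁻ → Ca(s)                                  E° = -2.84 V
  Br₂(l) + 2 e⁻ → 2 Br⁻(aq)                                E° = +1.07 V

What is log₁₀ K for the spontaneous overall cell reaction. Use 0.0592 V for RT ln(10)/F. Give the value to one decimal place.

132.1

Cathode: Br₂/Br⁻; anode: Ca²⁺/Ca. E°cell = +3.91 V, n = 2.
log K = nE°cell / 0.0592 = (2)(+3.91) / 0.0592 = 132.1.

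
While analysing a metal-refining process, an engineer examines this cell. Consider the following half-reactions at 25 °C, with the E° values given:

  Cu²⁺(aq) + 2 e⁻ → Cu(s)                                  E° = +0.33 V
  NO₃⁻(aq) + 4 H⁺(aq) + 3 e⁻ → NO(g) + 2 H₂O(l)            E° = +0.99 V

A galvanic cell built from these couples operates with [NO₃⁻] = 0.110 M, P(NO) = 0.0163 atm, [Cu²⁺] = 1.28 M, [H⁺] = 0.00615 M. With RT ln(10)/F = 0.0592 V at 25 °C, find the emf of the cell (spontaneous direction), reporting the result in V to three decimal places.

+0.499 V

NO₃⁻/NO is the cathode (higher E°), Cu²⁺/Cu the anode: E°cell = +0.99 − (+0.33) = +0.66 V, n = 6.
Overall: 2 NO₃⁻(aq) + 8 H⁺(aq) + 3 Cu(s) → 2 NO(g) + 4 H₂O(l) + 3 Cu²⁺(aq)
Q = P(NO)^2·[Cu²⁺]^3 / ([NO₃⁻]^2·[H⁺]^8); log Q = 16.352.
E = E° − (0.0592/n) log Q = +0.66 − (0.0592/6)(16.352) = +0.499 V.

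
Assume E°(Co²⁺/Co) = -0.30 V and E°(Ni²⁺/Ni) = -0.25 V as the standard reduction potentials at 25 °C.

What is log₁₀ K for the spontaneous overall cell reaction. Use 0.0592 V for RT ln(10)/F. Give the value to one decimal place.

Cathode: Ni²⁺/Ni; anode: Co²⁺/Co. E°cell = +0.05 V, n = 2.
log K = nE°cell / 0.0592 = (2)(+0.05) / 0.0592 = 1.7.

1.7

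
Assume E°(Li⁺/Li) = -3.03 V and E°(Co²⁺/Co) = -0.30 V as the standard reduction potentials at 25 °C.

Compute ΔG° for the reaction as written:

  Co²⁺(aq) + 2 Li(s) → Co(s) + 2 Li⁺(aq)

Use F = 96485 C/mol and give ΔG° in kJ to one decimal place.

-526.8 kJ

As written, Co²⁺/Co is reduced (cathode) and Li⁺/Li is oxidised (anode), so E°cell = (-0.30) − (-3.03) = +2.73 V.
Balancing electrons gives n = 2.
ΔG° = −nFE° = −(2)(96485)(+2.73) = -526,808 J = -526.8 kJ.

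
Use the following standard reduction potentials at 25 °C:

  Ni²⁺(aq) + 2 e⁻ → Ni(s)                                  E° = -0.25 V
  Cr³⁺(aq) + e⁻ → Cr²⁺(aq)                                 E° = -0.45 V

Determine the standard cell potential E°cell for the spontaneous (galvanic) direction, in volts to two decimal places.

+0.20 V

The Ni²⁺/Ni couple has the higher reduction potential, so it is the cathode; Cr³⁺/Cr²⁺ is oxidised at the anode.
E°cell = E°(cathode) − E°(anode) = (-0.25) − (-0.45) = +0.20 V.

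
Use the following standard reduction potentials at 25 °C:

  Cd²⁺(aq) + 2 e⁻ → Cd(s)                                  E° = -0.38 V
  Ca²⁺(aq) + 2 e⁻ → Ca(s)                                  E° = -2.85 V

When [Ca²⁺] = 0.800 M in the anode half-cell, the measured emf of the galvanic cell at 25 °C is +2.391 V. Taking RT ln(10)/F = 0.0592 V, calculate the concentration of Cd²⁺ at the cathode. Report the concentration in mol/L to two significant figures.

Cd²⁺/Cd is the cathode, Ca²⁺/Ca the anode: E°cell = +2.47 V, n = 2.
Overall reaction: Cd²⁺(aq) + Ca(s) → Cd(s) + Ca²⁺(aq); Q = [Ca²⁺]^1/[Cd²⁺]^1.
From E = E° − (0.0592/n) log Q: log Q = (E° − E)·n/0.0592 = (+2.47 − (+2.391))·2/0.0592 = 2.6689.
So 1·log[Cd²⁺] = 1·log(0.8) − log Q = -0.0969 − (2.6689) = -2.7658; [Cd²⁺] = 10^(-2.7658) ≈ 0.0017 M.

0.0017 M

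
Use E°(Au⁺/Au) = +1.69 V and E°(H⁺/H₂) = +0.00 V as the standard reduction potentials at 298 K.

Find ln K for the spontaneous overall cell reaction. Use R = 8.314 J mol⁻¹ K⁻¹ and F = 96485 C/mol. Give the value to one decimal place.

Cathode: Au⁺/Au; anode: H⁺/H₂. E°cell = (+1.69) − (+0.00) = +1.69 V, with n = 2.
ΔG° = −nFE° = −RT ln K, so ln K = nFE°/(RT) = (2)(96485)(+1.69) / ((8.314)(298)) = 131.629.

131.6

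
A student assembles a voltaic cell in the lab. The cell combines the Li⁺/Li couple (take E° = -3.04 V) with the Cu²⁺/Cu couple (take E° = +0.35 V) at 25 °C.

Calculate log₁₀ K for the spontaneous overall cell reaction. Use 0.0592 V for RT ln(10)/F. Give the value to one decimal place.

Cathode: Cu²⁺/Cu; anode: Li⁺/Li. E°cell = +3.39 V, n = 2.
log K = nE°cell / 0.0592 = (2)(+3.39) / 0.0592 = 114.5.

114.5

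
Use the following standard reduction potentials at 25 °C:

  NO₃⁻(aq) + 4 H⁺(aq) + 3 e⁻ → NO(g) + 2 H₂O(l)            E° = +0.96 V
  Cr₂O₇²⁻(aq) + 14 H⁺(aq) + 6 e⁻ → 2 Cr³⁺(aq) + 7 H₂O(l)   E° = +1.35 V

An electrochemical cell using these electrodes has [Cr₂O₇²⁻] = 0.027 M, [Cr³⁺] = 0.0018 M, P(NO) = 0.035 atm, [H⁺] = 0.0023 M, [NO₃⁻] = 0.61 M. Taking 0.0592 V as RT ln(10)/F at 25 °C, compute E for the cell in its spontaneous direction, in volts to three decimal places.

Cr₂O₇²⁻/Cr³⁺ is the cathode (higher E°), NO₃⁻/NO the anode: E°cell = +1.35 − (+0.96) = +0.39 V, n = 6.
Overall: Cr₂O₇²⁻(aq) + 6 H⁺(aq) + 2 NO(g) → 2 Cr³⁺(aq) + 3 H₂O(l) + 2 NO₃⁻(aq)
Q = [Cr³⁺]^2·[NO₃⁻]^2 / ([Cr₂O₇²⁻]·[H⁺]^6·P(NO)^2); log Q = 14.391.
E = E° − (0.0592/n) log Q = +0.39 − (0.0592/6)(14.391) = +0.248 V.

+0.248 V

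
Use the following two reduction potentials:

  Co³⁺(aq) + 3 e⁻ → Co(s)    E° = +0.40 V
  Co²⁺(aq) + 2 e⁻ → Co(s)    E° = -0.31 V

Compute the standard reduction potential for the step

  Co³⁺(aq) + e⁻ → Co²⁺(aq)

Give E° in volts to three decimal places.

+1.820 V

Sequential free energies add, so n₃E°₃ = n₁E°₁ + n₂E°₂.
With n₃ = 3, and the known step contributing 2×(-0.31) V, the unknown satisfies 1·E° = 3×(+0.40) − 2×(-0.31) = +1.820.
E° = +1.820 / 1 = +1.820 V.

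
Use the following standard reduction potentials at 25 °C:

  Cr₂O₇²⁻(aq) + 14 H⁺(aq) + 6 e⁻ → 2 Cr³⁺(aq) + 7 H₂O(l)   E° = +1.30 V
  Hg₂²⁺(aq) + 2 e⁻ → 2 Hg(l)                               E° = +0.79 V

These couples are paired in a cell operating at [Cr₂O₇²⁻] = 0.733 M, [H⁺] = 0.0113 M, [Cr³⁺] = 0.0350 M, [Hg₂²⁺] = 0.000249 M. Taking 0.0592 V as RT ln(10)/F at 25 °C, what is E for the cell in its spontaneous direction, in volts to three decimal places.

+0.375 V

Cr₂O₇²⁻/Cr³⁺ is the cathode (higher E°), Hg₂²⁺/Hg the anode: E°cell = +1.30 − (+0.79) = +0.51 V, n = 6.
Overall: Cr₂O₇²⁻(aq) + 14 H⁺(aq) + 6 Hg(l) → 2 Cr³⁺(aq) + 7 H₂O(l) + 3 Hg₂²⁺(aq)
Q = [Cr³⁺]^2·[Hg₂²⁺]^3 / ([Cr₂O₇²⁻]·[H⁺]^14); log Q = 13.669.
E = E° − (0.0592/n) log Q = +0.51 − (0.0592/6)(13.669) = +0.375 V.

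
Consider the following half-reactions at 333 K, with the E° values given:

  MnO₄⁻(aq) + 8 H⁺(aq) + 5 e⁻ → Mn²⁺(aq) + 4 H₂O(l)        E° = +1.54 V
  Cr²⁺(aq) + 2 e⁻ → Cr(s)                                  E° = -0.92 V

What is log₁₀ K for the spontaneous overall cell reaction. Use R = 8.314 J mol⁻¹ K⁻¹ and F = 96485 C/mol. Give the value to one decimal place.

Cathode: MnO₄⁻/Mn²⁺; anode: Cr²⁺/Cr. E°cell = (+1.54) − (-0.92) = +2.46 V, with n = 10.
ΔG° = −nFE° = −RT ln K, so ln K = nFE°/(RT) = (10)(96485)(+2.46) / ((8.314)(333)) = 857.315.
log₁₀ K = 857.315 / ln 10 = 372.3.

372.3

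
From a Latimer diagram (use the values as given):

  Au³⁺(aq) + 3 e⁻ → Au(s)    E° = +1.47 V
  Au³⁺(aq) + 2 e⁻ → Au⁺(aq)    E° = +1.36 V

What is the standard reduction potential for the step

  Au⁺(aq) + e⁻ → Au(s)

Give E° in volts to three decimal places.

+1.690 V

Sequential free energies add, so n₃E°₃ = n₁E°₁ + n₂E°₂.
With n₃ = 3, and the known step contributing 2×(+1.36) V, the unknown satisfies 1·E° = 3×(+1.47) − 2×(+1.36) = +1.690.
E° = +1.690 / 1 = +1.690 V.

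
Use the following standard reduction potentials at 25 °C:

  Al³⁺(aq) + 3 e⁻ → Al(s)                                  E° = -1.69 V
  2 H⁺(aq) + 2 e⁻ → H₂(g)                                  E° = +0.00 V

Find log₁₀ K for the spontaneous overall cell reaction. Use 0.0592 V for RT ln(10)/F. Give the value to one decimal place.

Cathode: H⁺/H₂; anode: Al³⁺/Al. E°cell = +1.69 V, n = 6.
log K = nE°cell / 0.0592 = (6)(+1.69) / 0.0592 = 171.3.

171.3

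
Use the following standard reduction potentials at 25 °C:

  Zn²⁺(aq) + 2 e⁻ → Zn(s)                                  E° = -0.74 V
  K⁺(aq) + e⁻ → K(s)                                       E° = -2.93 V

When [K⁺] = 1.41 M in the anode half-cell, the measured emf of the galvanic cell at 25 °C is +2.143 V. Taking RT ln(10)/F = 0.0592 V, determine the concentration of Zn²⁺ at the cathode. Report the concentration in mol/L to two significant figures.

0.051 M

Zn²⁺/Zn is the cathode, K⁺/K the anode: E°cell = +2.19 V, n = 2.
Overall reaction: Zn²⁺(aq) + 2 K(s) → Zn(s) + 2 K⁺(aq); Q = [K⁺]^2/[Zn²⁺]^1.
From E = E° − (0.0592/n) log Q: log Q = (E° − E)·n/0.0592 = (+2.19 − (+2.143))·2/0.0592 = 1.5878.
So 1·log[Zn²⁺] = 2·log(1.41) − log Q = 0.2984 − (1.5878) = -1.2894; [Zn²⁺] = 10^(-1.2894) ≈ 0.051 M.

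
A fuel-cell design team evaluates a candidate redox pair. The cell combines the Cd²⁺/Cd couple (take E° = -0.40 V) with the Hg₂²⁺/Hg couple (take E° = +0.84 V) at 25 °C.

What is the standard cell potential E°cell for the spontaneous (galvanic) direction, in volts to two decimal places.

+1.24 V

The Hg₂²⁺/Hg couple has the higher reduction potential, so it is the cathode; Cd²⁺/Cd is oxidised at the anode.
E°cell = E°(cathode) − E°(anode) = (+0.84) − (-0.40) = +1.24 V.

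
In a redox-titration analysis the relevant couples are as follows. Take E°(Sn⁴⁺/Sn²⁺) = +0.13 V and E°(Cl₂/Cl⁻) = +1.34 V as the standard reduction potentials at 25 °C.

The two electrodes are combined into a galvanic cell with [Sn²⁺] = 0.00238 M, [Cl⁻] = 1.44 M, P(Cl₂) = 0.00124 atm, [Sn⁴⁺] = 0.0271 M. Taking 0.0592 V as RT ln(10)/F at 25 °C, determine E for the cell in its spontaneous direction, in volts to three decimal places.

+1.083 V

Cl₂/Cl⁻ is the cathode (higher E°), Sn⁴⁺/Sn²⁺ the anode: E°cell = +1.34 − (+0.13) = +1.21 V, n = 2.
Overall: Cl₂(g) + Sn²⁺(aq) → 2 Cl⁻(aq) + Sn⁴⁺(aq)
Q = [Cl⁻]^2·[Sn⁴⁺] / (P(Cl₂)·[Sn²⁺]); log Q = 4.280.
E = E° − (0.0592/n) log Q = +1.21 − (0.0592/2)(4.280) = +1.083 V.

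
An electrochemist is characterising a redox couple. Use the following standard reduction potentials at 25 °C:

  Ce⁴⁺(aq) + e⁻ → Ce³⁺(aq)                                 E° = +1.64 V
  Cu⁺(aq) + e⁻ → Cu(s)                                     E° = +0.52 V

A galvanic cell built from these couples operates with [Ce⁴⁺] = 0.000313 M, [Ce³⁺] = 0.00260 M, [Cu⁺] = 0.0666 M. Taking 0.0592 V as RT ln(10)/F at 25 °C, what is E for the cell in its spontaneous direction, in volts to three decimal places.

Ce⁴⁺/Ce³⁺ is the cathode (higher E°), Cu⁺/Cu the anode: E°cell = +1.64 − (+0.52) = +1.12 V, n = 1.
Overall: Ce⁴⁺(aq) + Cu(s) → Ce³⁺(aq) + Cu⁺(aq)
Q = [Ce³⁺]·[Cu⁺] / ([Ce⁴⁺]); log Q = -0.257.
E = E° − (0.0592/n) log Q = +1.12 − (0.0592/1)(-0.257) = +1.135 V.

+1.135 V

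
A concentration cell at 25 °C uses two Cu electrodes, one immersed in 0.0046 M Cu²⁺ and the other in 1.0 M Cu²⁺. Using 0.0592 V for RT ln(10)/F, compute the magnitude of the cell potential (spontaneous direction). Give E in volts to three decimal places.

+0.069 V

For a concentration cell E°cell = 0. The 1.0 M side is the cathode (reduction is favoured where [Cu²⁺] is higher).
With n = 2, E = −(0.0592/2) log([Cu²⁺]ₐₙ/[Cu²⁺]꜀ₐₜ) = −(0.0592/2) log(0.0046/1) = −(0.0592/2)(-2.337) = +0.069 V.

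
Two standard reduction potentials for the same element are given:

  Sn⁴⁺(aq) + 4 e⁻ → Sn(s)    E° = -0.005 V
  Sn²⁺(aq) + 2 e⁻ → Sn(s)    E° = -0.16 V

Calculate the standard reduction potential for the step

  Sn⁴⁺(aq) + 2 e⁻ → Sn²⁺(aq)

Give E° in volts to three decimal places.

Sequential free energies add, so n₃E°₃ = n₁E°₁ + n₂E°₂.
With n₃ = 4, and the known step contributing 2×(-0.16) V, the unknown satisfies 2·E° = 4×(-0.005) − 2×(-0.16) = +0.300.
E° = +0.300 / 2 = +0.150 V.

+0.150 V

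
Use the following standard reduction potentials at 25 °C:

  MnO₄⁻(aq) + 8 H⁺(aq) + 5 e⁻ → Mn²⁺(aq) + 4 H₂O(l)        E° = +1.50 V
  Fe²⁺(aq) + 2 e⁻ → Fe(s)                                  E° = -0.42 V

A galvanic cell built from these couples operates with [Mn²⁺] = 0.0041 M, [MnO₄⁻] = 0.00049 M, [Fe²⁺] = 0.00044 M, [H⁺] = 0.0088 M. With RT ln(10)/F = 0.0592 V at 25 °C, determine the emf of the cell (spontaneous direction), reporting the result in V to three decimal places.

+1.814 V

MnO₄⁻/Mn²⁺ is the cathode (higher E°), Fe²⁺/Fe the anode: E°cell = +1.50 − (-0.42) = +1.92 V, n = 10.
Overall: 2 MnO₄⁻(aq) + 16 H⁺(aq) + 5 Fe(s) → 2 Mn²⁺(aq) + 8 H₂O(l) + 5 Fe²⁺(aq)
Q = [Mn²⁺]^2·[Fe²⁺]^5 / ([MnO₄⁻]^2·[H⁺]^16); log Q = 17.951.
E = E° − (0.0592/n) log Q = +1.92 − (0.0592/10)(17.951) = +1.814 V.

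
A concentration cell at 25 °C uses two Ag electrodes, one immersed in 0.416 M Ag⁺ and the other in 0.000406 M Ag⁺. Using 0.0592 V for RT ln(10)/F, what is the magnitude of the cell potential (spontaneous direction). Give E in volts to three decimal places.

For a concentration cell E°cell = 0. The 0.416 M side is the cathode (reduction is favoured where [Ag⁺] is higher).
With n = 1, E = −(0.0592/1) log([Ag⁺]ₐₙ/[Ag⁺]꜀ₐₜ) = −(0.0592/1) log(0.000406/0.416) = −(0.0592/1)(-3.011) = +0.178 V.

+0.178 V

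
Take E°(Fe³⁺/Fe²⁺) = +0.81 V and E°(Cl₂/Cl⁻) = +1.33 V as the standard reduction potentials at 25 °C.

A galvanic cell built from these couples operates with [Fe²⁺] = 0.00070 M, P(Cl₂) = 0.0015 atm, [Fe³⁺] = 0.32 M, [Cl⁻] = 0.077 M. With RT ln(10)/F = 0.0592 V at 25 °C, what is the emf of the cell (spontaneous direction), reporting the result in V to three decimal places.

Cl₂/Cl⁻ is the cathode (higher E°), Fe³⁺/Fe²⁺ the anode: E°cell = +1.33 − (+0.81) = +0.52 V, n = 2.
Overall: Cl₂(g) + 2 Fe²⁺(aq) → 2 Cl⁻(aq) + 2 Fe³⁺(aq)
Q = [Cl⁻]^2·[Fe³⁺]^2 / (P(Cl₂)·[Fe²⁺]^2); log Q = 5.917.
E = E° − (0.0592/n) log Q = +0.52 − (0.0592/2)(5.917) = +0.345 V.

+0.345 V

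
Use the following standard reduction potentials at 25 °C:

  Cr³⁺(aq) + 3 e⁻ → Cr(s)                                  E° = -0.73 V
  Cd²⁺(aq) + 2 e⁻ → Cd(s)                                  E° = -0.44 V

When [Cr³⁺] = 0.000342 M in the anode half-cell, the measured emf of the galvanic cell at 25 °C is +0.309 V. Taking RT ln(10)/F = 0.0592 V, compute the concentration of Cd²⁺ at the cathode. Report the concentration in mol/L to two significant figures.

Cd²⁺/Cd is the cathode, Cr³⁺/Cr the anode: E°cell = +0.29 V, n = 6.
Overall reaction: 3 Cd²⁺(aq) + 2 Cr(s) → 3 Cd(s) + 2 Cr³⁺(aq); Q = [Cr³⁺]^2/[Cd²⁺]^3.
From E = E° − (0.0592/n) log Q: log Q = (E° − E)·n/0.0592 = (+0.29 − (+0.309))·6/0.0592 = -1.9257.
So 3·log[Cd²⁺] = 2·log(0.000342) − log Q = -6.9319 − (-1.9257) = -5.0062; log[Cd²⁺] = -5.0062 / 3 = -1.6687; [Cd²⁺] = 10^(-1.6687) ≈ 0.021 M.

0.021 M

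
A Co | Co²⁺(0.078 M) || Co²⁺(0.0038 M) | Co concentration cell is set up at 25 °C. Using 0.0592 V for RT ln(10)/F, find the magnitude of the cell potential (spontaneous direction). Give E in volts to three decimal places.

+0.039 V

For a concentration cell E°cell = 0. The 0.078 M side is the cathode (reduction is favoured where [Co²⁺] is higher).
With n = 2, E = −(0.0592/2) log([Co²⁺]ₐₙ/[Co²⁺]꜀ₐₜ) = −(0.0592/2) log(0.0038/0.078) = −(0.0592/2)(-1.312) = +0.039 V.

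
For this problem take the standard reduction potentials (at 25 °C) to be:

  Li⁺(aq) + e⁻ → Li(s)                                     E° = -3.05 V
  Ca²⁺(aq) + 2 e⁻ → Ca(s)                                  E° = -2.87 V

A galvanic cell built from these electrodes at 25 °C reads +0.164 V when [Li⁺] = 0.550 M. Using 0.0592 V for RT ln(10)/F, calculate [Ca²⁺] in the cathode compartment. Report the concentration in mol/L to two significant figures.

Ca²⁺/Ca is the cathode, Li⁺/Li the anode: E°cell = +0.18 V, n = 2.
Overall reaction: Ca²⁺(aq) + 2 Li(s) → Ca(s) + 2 Li⁺(aq); Q = [Li⁺]^2/[Ca²⁺]^1.
From E = E° − (0.0592/n) log Q: log Q = (E° − E)·n/0.0592 = (+0.18 − (+0.164))·2/0.0592 = 0.5405.
So 1·log[Ca²⁺] = 2·log(0.55) − log Q = -0.5193 − (0.5405) = -1.0598; [Ca²⁺] = 10^(-1.0598) ≈ 0.087 M.

0.087 M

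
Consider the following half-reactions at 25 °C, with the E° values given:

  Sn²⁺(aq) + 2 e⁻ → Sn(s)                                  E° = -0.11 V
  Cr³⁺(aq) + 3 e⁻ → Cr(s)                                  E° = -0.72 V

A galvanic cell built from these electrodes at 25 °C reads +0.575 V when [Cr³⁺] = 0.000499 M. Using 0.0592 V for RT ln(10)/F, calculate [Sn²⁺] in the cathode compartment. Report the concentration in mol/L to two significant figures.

0.00041 M

Sn²⁺/Sn is the cathode, Cr³⁺/Cr the anode: E°cell = +0.61 V, n = 6.
Overall reaction: 3 Sn²⁺(aq) + 2 Cr(s) → 3 Sn(s) + 2 Cr³⁺(aq); Q = [Cr³⁺]^2/[Sn²⁺]^3.
From E = E° − (0.0592/n) log Q: log Q = (E° − E)·n/0.0592 = (+0.61 − (+0.575))·6/0.0592 = 3.5473.
So 3·log[Sn²⁺] = 2·log(0.000499) − log Q = -6.6038 − (3.5473) = -10.1511; log[Sn²⁺] = -10.1511 / 3 = -3.3837; [Sn²⁺] = 10^(-3.3837) ≈ 0.00041 M.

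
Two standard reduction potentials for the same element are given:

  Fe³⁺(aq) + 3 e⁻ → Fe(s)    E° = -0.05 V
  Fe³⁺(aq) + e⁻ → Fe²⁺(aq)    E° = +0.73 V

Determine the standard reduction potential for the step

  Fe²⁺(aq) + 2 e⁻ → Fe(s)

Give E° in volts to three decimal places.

Sequential free energies add, so n₃E°₃ = n₁E°₁ + n₂E°₂.
With n₃ = 3, and the known step contributing 1×(+0.73) V, the unknown satisfies 2·E° = 3×(-0.05) − 1×(+0.73) = -0.880.
E° = -0.880 / 2 = -0.440 V.

-0.440 V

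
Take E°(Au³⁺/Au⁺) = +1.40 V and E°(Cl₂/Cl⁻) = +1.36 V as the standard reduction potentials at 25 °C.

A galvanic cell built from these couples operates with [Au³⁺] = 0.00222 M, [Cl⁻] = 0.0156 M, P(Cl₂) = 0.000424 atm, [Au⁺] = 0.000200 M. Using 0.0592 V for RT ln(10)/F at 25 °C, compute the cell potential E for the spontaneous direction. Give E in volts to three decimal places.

+0.064 V

Au³⁺/Au⁺ is the cathode (higher E°), Cl₂/Cl⁻ the anode: E°cell = +1.40 − (+1.36) = +0.04 V, n = 2.
Overall: Au³⁺(aq) + 2 Cl⁻(aq) → Au⁺(aq) + Cl₂(g)
Q = [Au⁺]·P(Cl₂) / ([Au³⁺]·[Cl⁻]^2); log Q = -0.804.
E = E° − (0.0592/n) log Q = +0.04 − (0.0592/2)(-0.804) = +0.064 V.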